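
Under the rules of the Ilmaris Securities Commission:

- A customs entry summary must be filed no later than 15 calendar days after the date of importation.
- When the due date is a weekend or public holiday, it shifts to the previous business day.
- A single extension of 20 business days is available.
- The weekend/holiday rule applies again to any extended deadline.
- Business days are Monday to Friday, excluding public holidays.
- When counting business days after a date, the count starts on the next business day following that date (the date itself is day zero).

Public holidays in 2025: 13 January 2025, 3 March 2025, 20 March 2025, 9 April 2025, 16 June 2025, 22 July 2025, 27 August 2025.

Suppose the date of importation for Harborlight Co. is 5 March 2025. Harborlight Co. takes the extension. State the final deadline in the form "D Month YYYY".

Adding 15 calendar days to 5 March 2025 gives 20 March 2025.
20 March 2025 is a listed holiday; the preceding business day is 19 March 2025 (Wednesday).
Applying the 20-business-day extension: 20 business days after 19 March 2025 is 18 April 2025.
18 April 2025 is a Friday and not a listed holiday, so it stands.
Final deadline: 18 April 2025.

18 April 2025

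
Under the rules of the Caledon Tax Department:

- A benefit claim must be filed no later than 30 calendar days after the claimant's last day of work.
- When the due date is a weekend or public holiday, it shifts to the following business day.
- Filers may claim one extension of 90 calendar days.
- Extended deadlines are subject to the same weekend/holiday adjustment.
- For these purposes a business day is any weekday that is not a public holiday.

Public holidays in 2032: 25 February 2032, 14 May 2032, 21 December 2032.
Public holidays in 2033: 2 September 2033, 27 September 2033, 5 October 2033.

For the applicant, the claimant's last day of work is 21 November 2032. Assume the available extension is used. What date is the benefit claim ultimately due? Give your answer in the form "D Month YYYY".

30 calendar days after 21 November 2032 is 21 December 2032.
21 December 2032 is a listed holiday, so it moves to the next business day, 22 December 2032 (Wednesday).
The 90-calendar-day extension moves the deadline from 22 December 2032 to 22 March 2033.
Since 22 March 2033 is a Tuesday and not a holiday, the date is unchanged.
The final due date is 22 March 2033.

22 March 2033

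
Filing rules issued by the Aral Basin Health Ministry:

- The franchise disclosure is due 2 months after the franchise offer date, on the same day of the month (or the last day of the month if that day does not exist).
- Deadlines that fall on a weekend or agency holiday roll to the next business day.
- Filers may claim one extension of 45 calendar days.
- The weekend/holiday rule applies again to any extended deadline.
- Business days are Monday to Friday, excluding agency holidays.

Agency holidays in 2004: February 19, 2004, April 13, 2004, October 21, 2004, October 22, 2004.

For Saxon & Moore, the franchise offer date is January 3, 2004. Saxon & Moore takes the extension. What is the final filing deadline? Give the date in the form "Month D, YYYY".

Moving 2 months forward from January 3, 2004 on the corresponding day gives March 3, 2004.
March 3, 2004 is a Wednesday and not a listed holiday, so it stands.
Applying the 45-calendar-day extension: March 3, 2004 + 45 days = April 17, 2004.
Because April 17, 2004 is a Saturday, the deadline becomes April 19, 2004 (Monday).
The final due date is April 19, 2004.

April 19, 2004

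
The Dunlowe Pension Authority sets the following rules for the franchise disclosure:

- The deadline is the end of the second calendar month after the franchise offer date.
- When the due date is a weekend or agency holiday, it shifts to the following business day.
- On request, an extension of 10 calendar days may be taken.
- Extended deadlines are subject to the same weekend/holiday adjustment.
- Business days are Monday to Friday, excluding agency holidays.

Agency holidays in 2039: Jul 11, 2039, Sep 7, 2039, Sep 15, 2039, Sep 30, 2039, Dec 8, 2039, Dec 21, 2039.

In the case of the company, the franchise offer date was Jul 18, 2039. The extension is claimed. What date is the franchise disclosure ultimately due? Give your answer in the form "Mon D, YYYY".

Oct 13, 2039

2 months after Jul 18, 2039 is September 2039; that month ends on Sep 30, 2039.
Sep 30, 2039 is a listed holiday; the next business day is Oct 3, 2039 (Monday).
Add the 10 calendar-day extension to Oct 3, 2039: Oct 13, 2039.
Oct 13, 2039 falls on a Thursday, which is a business day, so no adjustment is needed.
So the filing is due Oct 13, 2039.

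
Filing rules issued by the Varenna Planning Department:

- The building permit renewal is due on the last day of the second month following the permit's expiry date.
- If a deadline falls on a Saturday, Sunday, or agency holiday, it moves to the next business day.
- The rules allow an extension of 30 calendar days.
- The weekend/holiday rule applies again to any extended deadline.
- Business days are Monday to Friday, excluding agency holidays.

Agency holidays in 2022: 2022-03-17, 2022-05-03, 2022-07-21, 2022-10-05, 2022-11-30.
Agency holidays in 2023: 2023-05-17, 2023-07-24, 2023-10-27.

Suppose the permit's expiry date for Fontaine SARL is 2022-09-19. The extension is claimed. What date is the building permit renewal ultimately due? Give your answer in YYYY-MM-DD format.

2023-01-02

2 months after 2022-09-19 is November 2022; that month ends on 2022-11-30.
2022-11-30 falls on a listed holiday. Rolling to the next business day gives 2022-12-01, a Thursday.
With the 30-day extension, 2022-12-01 becomes 2022-12-31.
2022-12-31 is a Saturday, so it moves to the next business day, 2023-01-02 (Monday).
So the filing is due 2023-01-02.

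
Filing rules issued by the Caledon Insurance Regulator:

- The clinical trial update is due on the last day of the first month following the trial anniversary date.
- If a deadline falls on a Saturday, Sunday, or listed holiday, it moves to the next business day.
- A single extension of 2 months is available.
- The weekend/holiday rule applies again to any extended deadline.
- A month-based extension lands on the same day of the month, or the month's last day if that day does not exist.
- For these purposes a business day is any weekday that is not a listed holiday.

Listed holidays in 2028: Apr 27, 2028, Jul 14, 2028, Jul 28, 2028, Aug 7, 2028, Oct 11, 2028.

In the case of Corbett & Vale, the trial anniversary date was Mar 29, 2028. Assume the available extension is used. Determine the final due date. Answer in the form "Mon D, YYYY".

Jul 3, 2028

1 month after Mar 29, 2028 falls in April 2028; the last day of that month is Apr 30, 2028.
Apr 30, 2028 falls on a Sunday. Rolling to the next business day gives May 1, 2028, a Monday.
Applying the 2 months extension: 2 months after May 1, 2028 is Jul 1, 2028.
Jul 1, 2028 is a Saturday, so it moves to the next business day, Jul 3, 2028 (Monday).
Deadline: Jul 3, 2028.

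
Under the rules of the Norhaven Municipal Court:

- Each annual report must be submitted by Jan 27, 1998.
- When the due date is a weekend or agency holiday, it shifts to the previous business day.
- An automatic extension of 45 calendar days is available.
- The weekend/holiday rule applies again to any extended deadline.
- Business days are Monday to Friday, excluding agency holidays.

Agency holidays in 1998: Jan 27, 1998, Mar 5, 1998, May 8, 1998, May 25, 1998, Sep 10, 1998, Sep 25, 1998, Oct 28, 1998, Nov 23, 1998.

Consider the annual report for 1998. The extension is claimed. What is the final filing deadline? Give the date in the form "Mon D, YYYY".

Mar 12, 1998

Start from the fixed due date, Jan 27, 1998.
Jan 27, 1998 is a listed holiday; the preceding business day is Jan 26, 1998 (Monday).
Add the 45 calendar-day extension to Jan 26, 1998: Mar 12, 1998.
Mar 12, 1998 is a Thursday and not a listed holiday, so it stands.
Final deadline: Mar 12, 1998.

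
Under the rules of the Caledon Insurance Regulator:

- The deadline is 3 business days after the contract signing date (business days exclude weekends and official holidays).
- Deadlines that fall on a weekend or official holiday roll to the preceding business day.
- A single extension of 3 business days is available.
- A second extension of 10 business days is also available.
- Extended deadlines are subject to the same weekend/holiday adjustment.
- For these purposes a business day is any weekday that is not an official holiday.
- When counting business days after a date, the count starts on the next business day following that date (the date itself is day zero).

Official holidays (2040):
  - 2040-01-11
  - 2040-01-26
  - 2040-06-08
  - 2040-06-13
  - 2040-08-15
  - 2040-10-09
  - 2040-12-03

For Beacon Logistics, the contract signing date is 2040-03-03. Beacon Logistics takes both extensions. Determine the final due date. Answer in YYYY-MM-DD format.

2040-03-26

3 business days after 2040-03-03, excluding weekends and holidays, is 2040-03-07.
Since 2040-03-07 is a Wednesday and not a holiday, the date is unchanged.
Applying the 3-business-day extension: 3 business days after 2040-03-07 is 2040-03-12.
2040-03-12 is a Monday and not a listed holiday, so it stands.
The 10-business-day extension runs from 2040-03-12 to 2040-03-26.
2040-03-26 falls on a Monday, which is a business day, so no adjustment is needed.
Deadline: 2040-03-26.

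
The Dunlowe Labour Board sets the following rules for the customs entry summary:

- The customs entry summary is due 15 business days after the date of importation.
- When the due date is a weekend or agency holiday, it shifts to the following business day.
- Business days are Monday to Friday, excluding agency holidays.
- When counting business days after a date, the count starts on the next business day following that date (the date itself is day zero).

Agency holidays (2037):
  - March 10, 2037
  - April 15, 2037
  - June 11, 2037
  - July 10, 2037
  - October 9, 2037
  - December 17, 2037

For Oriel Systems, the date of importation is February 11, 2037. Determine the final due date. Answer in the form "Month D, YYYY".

Starting the day after February 11, 2037 and counting 15 business days lands on March 4, 2037.
March 4, 2037 is a Wednesday and not a listed holiday, so it stands.
So the filing is due March 4, 2037.

March 4, 2037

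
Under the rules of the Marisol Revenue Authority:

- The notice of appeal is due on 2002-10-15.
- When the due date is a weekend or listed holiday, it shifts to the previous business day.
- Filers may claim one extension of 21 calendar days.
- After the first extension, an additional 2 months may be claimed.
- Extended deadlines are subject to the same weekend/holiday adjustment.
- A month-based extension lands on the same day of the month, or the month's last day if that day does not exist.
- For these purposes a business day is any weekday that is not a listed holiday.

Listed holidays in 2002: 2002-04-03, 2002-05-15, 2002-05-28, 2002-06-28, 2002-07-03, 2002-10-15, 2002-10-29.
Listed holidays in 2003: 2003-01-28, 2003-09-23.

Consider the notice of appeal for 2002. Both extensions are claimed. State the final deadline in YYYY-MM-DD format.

Start from the fixed due date, 2002-10-15.
2002-10-15 is a listed holiday, so it moves to the preceding business day, 2002-10-14 (Monday).
Applying the 21-calendar-day extension: 2002-10-14 + 21 days = 2002-11-04.
2002-11-04 (Monday) is already a business day.
The 2 months extension carries 2002-11-04 to 2003-01-04.
Because 2003-01-04 is a Saturday, the deadline becomes 2003-01-03 (Friday).
Deadline: 2003-01-03.

2003-01-03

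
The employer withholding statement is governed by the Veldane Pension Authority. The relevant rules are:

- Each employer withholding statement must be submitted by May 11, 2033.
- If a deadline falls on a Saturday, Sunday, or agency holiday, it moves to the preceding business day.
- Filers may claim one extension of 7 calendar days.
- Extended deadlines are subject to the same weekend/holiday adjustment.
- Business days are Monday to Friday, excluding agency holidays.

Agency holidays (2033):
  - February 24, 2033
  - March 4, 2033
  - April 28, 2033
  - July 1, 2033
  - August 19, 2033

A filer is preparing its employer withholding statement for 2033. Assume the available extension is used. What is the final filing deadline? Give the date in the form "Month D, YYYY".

May 18, 2033

The stated deadline is May 11, 2033.
May 11, 2033 falls on a Wednesday, which is a business day, so no adjustment is needed.
Applying the 7-calendar-day extension: May 11, 2033 + 7 days = May 18, 2033.
Since May 18, 2033 is a Wednesday and not a holiday, the date is unchanged.
Deadline: May 18, 2033.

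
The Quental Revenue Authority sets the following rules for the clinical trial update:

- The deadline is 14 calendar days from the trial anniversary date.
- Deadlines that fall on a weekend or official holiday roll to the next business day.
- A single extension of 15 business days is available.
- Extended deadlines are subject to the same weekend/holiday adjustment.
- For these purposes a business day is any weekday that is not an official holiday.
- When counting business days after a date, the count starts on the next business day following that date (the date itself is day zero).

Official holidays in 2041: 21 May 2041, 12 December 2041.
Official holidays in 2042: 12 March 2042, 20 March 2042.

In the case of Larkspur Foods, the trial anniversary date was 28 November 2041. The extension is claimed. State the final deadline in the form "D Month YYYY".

3 January 2042

Adding 14 calendar days to 28 November 2041 gives 12 December 2041.
Because 12 December 2041 is a listed holiday, the deadline becomes 13 December 2041 (Friday).
Applying the 15-business-day extension: 15 business days after 13 December 2041 is 3 January 2042.
3 January 2042 is a Friday and not a listed holiday, so it stands.
Final deadline: 3 January 2042.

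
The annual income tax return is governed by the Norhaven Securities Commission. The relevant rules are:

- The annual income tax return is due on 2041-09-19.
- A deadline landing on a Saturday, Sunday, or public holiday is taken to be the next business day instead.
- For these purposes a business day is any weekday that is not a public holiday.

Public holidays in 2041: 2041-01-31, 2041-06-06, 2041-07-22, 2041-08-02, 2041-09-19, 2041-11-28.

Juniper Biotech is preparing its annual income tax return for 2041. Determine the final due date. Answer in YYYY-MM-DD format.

Start from the fixed due date, 2041-09-19.
Because 2041-09-19 is a listed holiday, the deadline becomes 2041-09-20 (Friday).
So the filing is due 2041-09-20.

2041-09-20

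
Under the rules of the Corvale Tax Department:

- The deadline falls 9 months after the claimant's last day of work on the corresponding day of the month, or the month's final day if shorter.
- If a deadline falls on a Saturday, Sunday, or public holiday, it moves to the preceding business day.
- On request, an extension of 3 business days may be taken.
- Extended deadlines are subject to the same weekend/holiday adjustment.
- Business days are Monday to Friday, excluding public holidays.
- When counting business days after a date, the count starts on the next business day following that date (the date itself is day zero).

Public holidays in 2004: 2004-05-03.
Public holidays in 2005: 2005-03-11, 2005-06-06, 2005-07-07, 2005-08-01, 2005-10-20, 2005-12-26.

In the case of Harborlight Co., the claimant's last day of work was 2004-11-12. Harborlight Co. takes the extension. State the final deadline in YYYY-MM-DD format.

2005-08-17

Moving 9 months forward from 2004-11-12 on the corresponding day gives 2005-08-12.
Since 2005-08-12 is a Friday and not a holiday, the date is unchanged.
Counting 3 further business days from 2005-08-12 reaches 2005-08-17.
2005-08-17 falls on a Wednesday, which is a business day, so no adjustment is needed.
Final deadline: 2005-08-17.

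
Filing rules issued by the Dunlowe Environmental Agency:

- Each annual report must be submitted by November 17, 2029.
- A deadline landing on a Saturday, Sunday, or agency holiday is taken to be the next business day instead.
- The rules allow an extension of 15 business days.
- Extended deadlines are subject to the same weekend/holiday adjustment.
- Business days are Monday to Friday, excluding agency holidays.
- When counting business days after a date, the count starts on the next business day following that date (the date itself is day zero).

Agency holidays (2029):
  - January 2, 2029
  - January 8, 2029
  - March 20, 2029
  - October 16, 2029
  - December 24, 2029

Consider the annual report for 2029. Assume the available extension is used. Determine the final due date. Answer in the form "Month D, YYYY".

Start from the fixed due date, November 17, 2029.
November 17, 2029 is a Saturday, so it moves to the next business day, November 19, 2029 (Monday).
Applying the 15-business-day extension: 15 business days after November 19, 2029 is December 10, 2029.
Since December 10, 2029 is a Monday and not a holiday, the date is unchanged.
Deadline: December 10, 2029.

December 10, 2029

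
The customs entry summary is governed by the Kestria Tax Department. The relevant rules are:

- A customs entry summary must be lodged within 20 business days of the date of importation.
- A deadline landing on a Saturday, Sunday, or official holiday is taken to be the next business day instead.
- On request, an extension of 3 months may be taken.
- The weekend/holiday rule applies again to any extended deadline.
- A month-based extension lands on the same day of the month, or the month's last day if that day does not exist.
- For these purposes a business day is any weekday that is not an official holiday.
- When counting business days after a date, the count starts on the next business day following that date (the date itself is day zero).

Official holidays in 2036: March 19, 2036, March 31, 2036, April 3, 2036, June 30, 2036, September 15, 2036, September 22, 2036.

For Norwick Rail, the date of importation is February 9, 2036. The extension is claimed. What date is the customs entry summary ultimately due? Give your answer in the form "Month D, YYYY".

June 9, 2036

Starting the day after February 9, 2036 and counting 20 business days lands on March 7, 2036.
March 7, 2036 is a Friday and not a listed holiday, so it stands.
Applying the 3 months extension: 3 months after March 7, 2036 is June 7, 2036.
Because June 7, 2036 is a Saturday, the deadline becomes June 9, 2036 (Monday).
The final due date is June 9, 2036.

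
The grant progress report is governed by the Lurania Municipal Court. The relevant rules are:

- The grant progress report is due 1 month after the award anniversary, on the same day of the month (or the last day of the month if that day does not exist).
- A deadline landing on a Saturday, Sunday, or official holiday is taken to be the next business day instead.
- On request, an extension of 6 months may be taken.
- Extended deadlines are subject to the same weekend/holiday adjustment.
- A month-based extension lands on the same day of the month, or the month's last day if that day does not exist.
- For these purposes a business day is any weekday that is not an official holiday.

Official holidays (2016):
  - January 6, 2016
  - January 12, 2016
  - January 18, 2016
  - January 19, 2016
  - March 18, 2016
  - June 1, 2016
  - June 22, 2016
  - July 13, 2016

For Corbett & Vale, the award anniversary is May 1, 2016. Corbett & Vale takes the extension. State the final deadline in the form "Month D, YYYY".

December 2, 2016

Moving 1 month forward from May 1, 2016 on the corresponding day gives June 1, 2016.
June 1, 2016 is a listed holiday, so it moves to the next business day, June 2, 2016 (Thursday).
The 6 months extension carries June 2, 2016 to December 2, 2016.
Since December 2, 2016 is a Friday and not a holiday, the date is unchanged.
The final due date is December 2, 2016.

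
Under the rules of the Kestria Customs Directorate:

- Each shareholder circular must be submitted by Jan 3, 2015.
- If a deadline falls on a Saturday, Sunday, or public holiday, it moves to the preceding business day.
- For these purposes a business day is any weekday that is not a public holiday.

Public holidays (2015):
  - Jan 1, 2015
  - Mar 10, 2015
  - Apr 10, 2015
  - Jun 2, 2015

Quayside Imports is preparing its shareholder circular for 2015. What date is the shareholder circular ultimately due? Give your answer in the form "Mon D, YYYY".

Jan 2, 2015

The stated deadline is Jan 3, 2015.
Jan 3, 2015 falls on a Saturday. Rolling to the preceding business day gives Jan 2, 2015, a Friday.
Final deadline: Jan 2, 2015.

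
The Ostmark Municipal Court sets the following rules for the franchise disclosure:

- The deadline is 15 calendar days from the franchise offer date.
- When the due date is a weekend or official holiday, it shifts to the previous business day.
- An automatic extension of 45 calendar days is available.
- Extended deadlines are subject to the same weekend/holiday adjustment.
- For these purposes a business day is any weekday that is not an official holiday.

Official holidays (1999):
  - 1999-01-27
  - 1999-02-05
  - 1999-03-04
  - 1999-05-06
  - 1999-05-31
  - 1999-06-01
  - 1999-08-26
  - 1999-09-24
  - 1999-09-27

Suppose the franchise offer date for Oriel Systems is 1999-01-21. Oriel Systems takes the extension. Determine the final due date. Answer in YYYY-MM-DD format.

From 1999-01-21, 15 calendar days later is 1999-02-05.
1999-02-05 is a listed holiday; the preceding business day is 1999-02-04 (Thursday).
With the 45-day extension, 1999-02-04 becomes 1999-03-21.
1999-03-21 is a Sunday; the preceding business day is 1999-03-19 (Friday).
The final due date is 1999-03-19.

1999-03-19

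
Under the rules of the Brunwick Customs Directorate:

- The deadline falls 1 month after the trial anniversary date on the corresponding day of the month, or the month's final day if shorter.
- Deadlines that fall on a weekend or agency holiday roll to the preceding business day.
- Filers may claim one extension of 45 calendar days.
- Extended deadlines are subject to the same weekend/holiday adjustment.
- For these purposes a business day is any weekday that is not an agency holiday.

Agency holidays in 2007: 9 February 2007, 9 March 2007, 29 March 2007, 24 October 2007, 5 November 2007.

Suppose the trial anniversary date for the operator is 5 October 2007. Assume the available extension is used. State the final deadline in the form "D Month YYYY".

Moving 1 month forward from 5 October 2007 on the corresponding day gives 5 November 2007.
5 November 2007 falls on a listed holiday. Rolling to the preceding business day gives 2 November 2007, a Friday.
Applying the 45-calendar-day extension: 2 November 2007 + 45 days = 17 December 2007.
17 December 2007 is a Monday and not a listed holiday, so it stands.
The final due date is 17 December 2007.

17 December 2007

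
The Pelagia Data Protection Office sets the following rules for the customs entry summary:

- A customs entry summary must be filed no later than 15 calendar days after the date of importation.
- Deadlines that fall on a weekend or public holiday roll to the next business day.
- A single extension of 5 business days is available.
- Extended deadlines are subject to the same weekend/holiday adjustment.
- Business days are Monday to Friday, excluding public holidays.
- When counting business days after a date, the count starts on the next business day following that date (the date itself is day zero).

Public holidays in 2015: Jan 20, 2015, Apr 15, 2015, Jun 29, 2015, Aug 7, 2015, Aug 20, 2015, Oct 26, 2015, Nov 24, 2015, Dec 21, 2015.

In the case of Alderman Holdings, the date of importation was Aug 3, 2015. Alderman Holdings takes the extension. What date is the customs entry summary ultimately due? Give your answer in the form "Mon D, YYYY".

15 calendar days after Aug 3, 2015 is Aug 18, 2015.
Since Aug 18, 2015 is a Tuesday and not a holiday, the date is unchanged.
Counting 5 further business days from Aug 18, 2015 reaches Aug 26, 2015.
Since Aug 26, 2015 is a Wednesday and not a holiday, the date is unchanged.
Final deadline: Aug 26, 2015.

Aug 26, 2015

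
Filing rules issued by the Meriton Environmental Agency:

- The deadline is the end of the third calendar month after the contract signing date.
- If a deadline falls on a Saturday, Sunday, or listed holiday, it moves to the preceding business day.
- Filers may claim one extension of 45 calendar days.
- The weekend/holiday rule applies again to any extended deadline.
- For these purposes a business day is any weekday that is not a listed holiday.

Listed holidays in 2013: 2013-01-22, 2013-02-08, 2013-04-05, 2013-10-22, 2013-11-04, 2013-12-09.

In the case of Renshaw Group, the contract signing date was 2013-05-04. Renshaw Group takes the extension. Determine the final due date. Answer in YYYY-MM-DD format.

2013-10-14

3 months after 2013-05-04 is August 2013; that month ends on 2013-08-31.
2013-08-31 falls on a Saturday. Rolling to the preceding business day gives 2013-08-30, a Friday.
Add the 45 calendar-day extension to 2013-08-30: 2013-10-14.
2013-10-14 is a Monday and not a listed holiday, so it stands.
So the filing is due 2013-10-14.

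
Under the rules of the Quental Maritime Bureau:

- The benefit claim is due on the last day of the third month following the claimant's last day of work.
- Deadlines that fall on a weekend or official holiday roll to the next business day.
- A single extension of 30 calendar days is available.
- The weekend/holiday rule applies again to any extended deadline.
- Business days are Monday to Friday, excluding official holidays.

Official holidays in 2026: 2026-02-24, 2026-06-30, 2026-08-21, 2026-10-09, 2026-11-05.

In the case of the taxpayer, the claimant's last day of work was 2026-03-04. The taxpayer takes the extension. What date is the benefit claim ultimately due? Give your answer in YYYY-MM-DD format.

3 months after 2026-03-04 is June 2026; that month ends on 2026-06-30.
2026-06-30 is a listed holiday, so it moves to the next business day, 2026-07-01 (Wednesday).
The 30-calendar-day extension moves the deadline from 2026-07-01 to 2026-07-31.
2026-07-31 (Friday) is already a business day.
Deadline: 2026-07-31.

2026-07-31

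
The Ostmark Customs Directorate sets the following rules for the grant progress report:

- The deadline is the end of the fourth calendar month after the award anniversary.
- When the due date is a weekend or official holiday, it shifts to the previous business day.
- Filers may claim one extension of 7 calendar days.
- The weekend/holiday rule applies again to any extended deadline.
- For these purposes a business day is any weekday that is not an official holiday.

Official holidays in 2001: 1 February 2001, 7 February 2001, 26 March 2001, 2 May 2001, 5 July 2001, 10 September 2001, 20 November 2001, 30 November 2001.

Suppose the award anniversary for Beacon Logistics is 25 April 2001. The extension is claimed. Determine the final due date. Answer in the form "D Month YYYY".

7 September 2001

The fourth month after 25 April 2001 is August 2001, whose last day is 31 August 2001.
31 August 2001 falls on a Friday, which is a business day, so no adjustment is needed.
Applying the 7-calendar-day extension: 31 August 2001 + 7 days = 7 September 2001.
7 September 2001 falls on a Friday, which is a business day, so no adjustment is needed.
The final due date is 7 September 2001.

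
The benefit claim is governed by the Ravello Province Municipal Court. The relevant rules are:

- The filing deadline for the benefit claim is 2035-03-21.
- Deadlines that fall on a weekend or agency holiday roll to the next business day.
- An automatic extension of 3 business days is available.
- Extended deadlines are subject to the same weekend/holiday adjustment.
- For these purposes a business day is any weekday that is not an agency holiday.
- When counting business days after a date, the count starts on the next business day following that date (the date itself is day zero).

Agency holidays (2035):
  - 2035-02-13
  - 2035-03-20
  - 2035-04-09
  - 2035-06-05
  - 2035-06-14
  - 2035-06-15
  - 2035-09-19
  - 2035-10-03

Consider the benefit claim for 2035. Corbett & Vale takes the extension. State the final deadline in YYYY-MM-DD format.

2035-03-26

Start from the fixed due date, 2035-03-21.
Since 2035-03-21 is a Wednesday and not a holiday, the date is unchanged.
Applying the 3-business-day extension: 3 business days after 2035-03-21 is 2035-03-26.
2035-03-26 is a Monday and not a listed holiday, so it stands.
Deadline: 2035-03-26.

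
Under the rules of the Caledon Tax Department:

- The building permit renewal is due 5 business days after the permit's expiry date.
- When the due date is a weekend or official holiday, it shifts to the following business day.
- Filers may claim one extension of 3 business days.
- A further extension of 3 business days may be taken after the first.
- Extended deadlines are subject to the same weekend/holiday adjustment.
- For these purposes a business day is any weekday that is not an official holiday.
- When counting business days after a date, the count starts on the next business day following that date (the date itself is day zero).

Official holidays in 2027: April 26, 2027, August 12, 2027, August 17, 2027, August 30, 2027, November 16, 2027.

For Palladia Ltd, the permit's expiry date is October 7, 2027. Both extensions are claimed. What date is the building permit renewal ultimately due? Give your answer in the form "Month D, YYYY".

October 22, 2027

5 business days after October 7, 2027, excluding weekends and holidays, is October 14, 2027.
Since October 14, 2027 is a Thursday and not a holiday, the date is unchanged.
Applying the 3-business-day extension: 3 business days after October 14, 2027 is October 19, 2027.
October 19, 2027 falls on a Tuesday, which is a business day, so no adjustment is needed.
Applying the 3-business-day extension: 3 business days after October 19, 2027 is October 22, 2027.
October 22, 2027 (Friday) is already a business day.
The final due date is October 22, 2027.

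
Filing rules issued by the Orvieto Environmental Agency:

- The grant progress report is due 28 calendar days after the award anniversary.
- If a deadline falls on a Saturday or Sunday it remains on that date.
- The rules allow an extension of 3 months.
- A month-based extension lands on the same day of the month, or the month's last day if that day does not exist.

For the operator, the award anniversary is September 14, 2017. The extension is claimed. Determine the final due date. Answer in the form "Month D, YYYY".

January 12, 2018

Adding 28 calendar days to September 14, 2017 gives October 12, 2017.
October 12, 2017 is a Thursday; no weekend or holiday adjustment applies.
Applying the 3 months extension: 3 months after October 12, 2017 is January 12, 2018.
January 12, 2018 is a Friday; no weekend or holiday adjustment applies.
Final deadline: January 12, 2018.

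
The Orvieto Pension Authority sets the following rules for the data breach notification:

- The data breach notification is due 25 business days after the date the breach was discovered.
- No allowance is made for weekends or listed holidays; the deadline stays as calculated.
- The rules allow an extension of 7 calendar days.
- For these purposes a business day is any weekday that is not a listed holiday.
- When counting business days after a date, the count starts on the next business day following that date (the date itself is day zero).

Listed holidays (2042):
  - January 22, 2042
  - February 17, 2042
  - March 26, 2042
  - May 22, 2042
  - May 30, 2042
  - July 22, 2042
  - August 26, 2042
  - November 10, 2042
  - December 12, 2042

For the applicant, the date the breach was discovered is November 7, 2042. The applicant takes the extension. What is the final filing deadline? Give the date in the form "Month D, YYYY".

25 business days after November 7, 2042, excluding weekends and holidays, is December 16, 2042.
December 16, 2042 is a Tuesday; no weekend or holiday adjustment applies.
With the 7-day extension, December 16, 2042 becomes December 23, 2042.
No adjustment is made for weekends or holidays, so December 23, 2042 stands.
Deadline: December 23, 2042.

December 23, 2042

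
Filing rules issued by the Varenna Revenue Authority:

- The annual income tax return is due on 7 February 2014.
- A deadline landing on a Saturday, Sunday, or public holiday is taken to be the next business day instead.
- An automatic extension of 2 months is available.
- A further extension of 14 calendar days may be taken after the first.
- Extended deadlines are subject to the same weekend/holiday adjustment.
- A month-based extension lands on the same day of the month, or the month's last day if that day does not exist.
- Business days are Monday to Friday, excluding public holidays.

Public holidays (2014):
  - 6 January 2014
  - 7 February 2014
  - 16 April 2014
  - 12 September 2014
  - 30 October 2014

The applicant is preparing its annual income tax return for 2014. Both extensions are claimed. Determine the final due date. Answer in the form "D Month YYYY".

The statutory due date is 7 February 2014.
7 February 2014 is a listed holiday, so it moves to the next business day, 10 February 2014 (Monday).
The 2 months extension carries 10 February 2014 to 10 April 2014.
Since 10 April 2014 is a Thursday and not a holiday, the date is unchanged.
The 14-calendar-day extension moves the deadline from 10 April 2014 to 24 April 2014.
Since 24 April 2014 is a Thursday and not a holiday, the date is unchanged.
The final due date is 24 April 2014.

24 April 2014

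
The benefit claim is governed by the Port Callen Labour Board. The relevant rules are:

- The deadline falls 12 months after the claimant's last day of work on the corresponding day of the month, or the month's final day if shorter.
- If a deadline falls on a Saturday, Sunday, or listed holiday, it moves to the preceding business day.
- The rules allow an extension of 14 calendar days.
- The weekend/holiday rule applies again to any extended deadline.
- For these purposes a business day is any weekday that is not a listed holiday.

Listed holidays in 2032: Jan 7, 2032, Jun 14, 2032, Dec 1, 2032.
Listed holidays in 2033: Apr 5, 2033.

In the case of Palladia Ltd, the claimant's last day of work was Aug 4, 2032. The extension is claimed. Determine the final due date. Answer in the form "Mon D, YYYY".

12 months from Aug 4, 2032 is Aug 4, 2033.
Aug 4, 2033 (Thursday) is already a business day.
The 14-calendar-day extension moves the deadline from Aug 4, 2033 to Aug 18, 2033.
Since Aug 18, 2033 is a Thursday and not a holiday, the date is unchanged.
Final deadline: Aug 18, 2033.

Aug 18, 2033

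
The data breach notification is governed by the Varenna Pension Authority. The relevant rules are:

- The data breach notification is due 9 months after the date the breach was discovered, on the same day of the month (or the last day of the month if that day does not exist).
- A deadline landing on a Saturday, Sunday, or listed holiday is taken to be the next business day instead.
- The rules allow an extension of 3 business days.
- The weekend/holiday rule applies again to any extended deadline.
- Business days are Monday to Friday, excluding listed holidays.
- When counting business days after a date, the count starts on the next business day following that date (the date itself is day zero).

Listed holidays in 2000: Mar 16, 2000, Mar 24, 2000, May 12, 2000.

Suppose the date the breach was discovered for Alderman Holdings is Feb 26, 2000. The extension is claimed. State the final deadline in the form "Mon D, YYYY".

Nov 30, 2000

Moving 9 months forward from Feb 26, 2000 on the corresponding day gives Nov 26, 2000.
Nov 26, 2000 falls on a Sunday. Rolling to the next business day gives Nov 27, 2000, a Monday.
The 3-business-day extension runs from Nov 27, 2000 to Nov 30, 2000.
Nov 30, 2000 falls on a Thursday, which is a business day, so no adjustment is needed.
The final due date is Nov 30, 2000.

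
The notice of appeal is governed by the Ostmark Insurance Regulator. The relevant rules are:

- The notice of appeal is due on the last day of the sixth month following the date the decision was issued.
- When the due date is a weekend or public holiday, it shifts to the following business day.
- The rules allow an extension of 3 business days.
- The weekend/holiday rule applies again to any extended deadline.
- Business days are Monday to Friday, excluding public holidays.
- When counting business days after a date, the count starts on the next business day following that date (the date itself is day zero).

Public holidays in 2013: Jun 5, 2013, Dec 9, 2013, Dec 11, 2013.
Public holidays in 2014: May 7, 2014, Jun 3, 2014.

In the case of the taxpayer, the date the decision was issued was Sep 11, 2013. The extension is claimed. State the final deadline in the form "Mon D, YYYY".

6 months after Sep 11, 2013 falls in March 2014; the last day of that month is Mar 31, 2014.
Mar 31, 2014 falls on a Monday, which is a business day, so no adjustment is needed.
The 3-business-day extension runs from Mar 31, 2014 to Apr 3, 2014.
Since Apr 3, 2014 is a Thursday and not a holiday, the date is unchanged.
Final deadline: Apr 3, 2014.

Apr 3, 2014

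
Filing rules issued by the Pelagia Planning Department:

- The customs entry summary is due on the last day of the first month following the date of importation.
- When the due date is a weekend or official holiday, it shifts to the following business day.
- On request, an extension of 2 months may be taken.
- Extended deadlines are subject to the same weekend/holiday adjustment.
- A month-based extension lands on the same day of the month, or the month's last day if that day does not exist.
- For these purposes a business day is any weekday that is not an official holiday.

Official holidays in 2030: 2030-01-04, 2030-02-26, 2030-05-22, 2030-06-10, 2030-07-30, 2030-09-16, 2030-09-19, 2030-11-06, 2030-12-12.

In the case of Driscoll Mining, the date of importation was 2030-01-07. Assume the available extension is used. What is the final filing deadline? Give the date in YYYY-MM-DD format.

The first month after 2030-01-07 is February 2030, whose last day is 2030-02-28.
2030-02-28 is a Thursday and not a listed holiday, so it stands.
Applying the 2 months extension: 2 months after 2030-02-28 is 2030-04-28.
2030-04-28 falls on a Sunday. Rolling to the next business day gives 2030-04-29, a Monday.
The final due date is 2030-04-29.

2030-04-29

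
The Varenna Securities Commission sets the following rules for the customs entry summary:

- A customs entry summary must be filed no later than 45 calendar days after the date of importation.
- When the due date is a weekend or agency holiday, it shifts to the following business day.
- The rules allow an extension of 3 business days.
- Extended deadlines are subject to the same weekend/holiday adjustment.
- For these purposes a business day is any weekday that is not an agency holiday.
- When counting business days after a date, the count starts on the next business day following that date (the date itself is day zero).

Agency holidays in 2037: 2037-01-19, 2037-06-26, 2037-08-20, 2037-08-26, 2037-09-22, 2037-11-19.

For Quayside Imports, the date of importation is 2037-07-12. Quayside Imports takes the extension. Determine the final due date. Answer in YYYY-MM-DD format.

2037-09-01

45 calendar days after 2037-07-12 is 2037-08-26.
Because 2037-08-26 is a listed holiday, the deadline becomes 2037-08-27 (Thursday).
Applying the 3-business-day extension: 3 business days after 2037-08-27 is 2037-09-01.
Since 2037-09-01 is a Tuesday and not a holiday, the date is unchanged.
Deadline: 2037-09-01.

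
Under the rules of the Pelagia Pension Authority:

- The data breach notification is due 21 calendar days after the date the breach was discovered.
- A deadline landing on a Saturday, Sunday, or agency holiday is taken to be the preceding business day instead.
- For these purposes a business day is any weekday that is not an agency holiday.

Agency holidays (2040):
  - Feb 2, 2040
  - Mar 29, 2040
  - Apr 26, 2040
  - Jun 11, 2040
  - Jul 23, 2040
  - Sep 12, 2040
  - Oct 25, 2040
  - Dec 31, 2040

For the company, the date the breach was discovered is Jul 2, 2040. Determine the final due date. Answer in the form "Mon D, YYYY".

Jul 20, 2040

Adding 21 calendar days to Jul 2, 2040 gives Jul 23, 2040.
Jul 23, 2040 is a listed holiday; the preceding business day is Jul 20, 2040 (Friday).
The final due date is Jul 20, 2040.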